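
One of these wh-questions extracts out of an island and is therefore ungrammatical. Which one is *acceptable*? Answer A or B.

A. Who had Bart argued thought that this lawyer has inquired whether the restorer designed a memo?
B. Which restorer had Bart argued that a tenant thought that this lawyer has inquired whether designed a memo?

A

In B, the wh-phrase is extracted from inside a wh-island (introduced by "whether"), which blocks movement.
In A, the extraction path crosses only that-complement boundaries, which are transparent.
So A is grammatical.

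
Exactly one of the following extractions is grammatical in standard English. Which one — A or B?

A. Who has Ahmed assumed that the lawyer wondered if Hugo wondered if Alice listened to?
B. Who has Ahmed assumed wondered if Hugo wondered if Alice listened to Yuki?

In A, the wh-phrase is extracted from inside a wh-island (introduced by "if"), which blocks movement.
In B, the extraction path crosses only that-complement boundaries, which are transparent.
So B is grammatical.

B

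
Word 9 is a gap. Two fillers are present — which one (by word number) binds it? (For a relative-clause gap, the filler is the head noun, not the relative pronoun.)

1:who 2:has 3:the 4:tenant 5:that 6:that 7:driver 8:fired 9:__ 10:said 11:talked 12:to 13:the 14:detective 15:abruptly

The marked gap is inside the relative clause, the direct object of "fired".
Its filler is the head noun "tenant" (via "that"), at word 4.
(The other dependency links word 1 to a gap after word 10.)

4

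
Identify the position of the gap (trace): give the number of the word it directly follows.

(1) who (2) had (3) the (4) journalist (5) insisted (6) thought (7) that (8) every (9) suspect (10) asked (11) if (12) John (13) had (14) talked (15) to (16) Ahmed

5

The displaced element is "who" (word 1).
It is linked across 1 clause boundary (Ø).
It functions as the subject of "thought", so the gap sits immediately after word 5 ("insisted").
Base order: The journalist had insisted who thought that every suspect asked if John had talked to Ahmed.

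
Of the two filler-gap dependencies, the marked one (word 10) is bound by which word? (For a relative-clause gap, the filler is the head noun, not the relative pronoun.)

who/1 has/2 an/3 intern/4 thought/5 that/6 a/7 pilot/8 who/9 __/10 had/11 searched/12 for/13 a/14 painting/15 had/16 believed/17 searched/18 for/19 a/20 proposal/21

The marked gap is inside the relative clause, the subject of "searched".
Its filler is the head noun "pilot" (via "who"), at word 8.
(The other dependency links word 1 to a gap after word 17.)

8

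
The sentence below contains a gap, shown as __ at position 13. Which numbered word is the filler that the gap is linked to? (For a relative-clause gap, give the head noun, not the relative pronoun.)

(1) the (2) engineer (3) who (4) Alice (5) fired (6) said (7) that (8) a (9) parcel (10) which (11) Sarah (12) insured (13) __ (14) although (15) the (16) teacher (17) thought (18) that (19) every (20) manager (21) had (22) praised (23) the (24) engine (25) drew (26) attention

9

The gap at 13 is the object of "insured", inside a relative clause.
The relative pronoun is "which" (word 10); it is bound by the head noun immediately before it.
Its filler is the head noun "parcel", at word 9.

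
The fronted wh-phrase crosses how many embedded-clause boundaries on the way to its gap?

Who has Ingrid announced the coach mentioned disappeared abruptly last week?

2

"who" is extracted from the subject of "disappeared".
Boundaries crossed, outermost first: [Ø], [Ø] — 2 in total.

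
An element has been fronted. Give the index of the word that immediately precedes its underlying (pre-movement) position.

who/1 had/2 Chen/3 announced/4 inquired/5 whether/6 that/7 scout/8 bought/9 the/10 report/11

The displaced element is "who" (word 1).
It is linked across 1 clause boundary (Ø).
It functions as the subject of "inquired", so the gap sits immediately after word 4 ("announced").
Base order: Chen had announced that who inquired whether that scout bought the report.

4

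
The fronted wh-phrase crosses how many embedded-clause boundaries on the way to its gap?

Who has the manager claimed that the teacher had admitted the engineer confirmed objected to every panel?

3

"who" is extracted from the subject of "objected".
Boundaries crossed, outermost first: [that], [Ø], [Ø] — 3 in total.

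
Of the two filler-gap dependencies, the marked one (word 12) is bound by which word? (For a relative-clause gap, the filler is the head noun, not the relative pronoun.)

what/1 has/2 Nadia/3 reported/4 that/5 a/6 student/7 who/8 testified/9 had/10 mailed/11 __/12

The marked gap is the direct object of "mailed".
Its filler is the fronted wh-phrase "what", at word 1.
(The other dependency links word 7 to a gap after word 8.)

1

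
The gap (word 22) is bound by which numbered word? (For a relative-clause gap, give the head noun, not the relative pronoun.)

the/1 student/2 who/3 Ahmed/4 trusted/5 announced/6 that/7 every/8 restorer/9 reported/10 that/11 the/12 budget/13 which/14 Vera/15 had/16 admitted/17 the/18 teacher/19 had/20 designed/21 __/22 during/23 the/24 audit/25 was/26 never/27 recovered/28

13

The gap at 22 is the object of "designed", inside a relative clause.
The relative pronoun is "which" (word 14); it is bound by the head noun immediately before it.
Its filler is the head noun "budget", at word 13.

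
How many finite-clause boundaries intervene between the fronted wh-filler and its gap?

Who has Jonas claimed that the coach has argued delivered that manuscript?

"who" is extracted from the subject of "delivered".
Boundaries crossed, outermost first: [that], [Ø] — 2 in total.

2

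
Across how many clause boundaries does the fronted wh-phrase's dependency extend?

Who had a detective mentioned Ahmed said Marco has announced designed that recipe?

"who" is extracted from the subject of "designed".
Boundaries crossed, outermost first: [Ø], [Ø], [Ø] — 3 in total.

3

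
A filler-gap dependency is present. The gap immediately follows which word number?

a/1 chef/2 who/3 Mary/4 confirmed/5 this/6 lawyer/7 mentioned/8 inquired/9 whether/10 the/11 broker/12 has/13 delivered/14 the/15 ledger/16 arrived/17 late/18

The displaced element is "a chef" (word 2).
It is linked across 2 clause boundaries (Ø → Ø).
It functions as the subject of "inquired", so the gap sits immediately after word 8 ("mentioned").
Base order: Mary confirmed this lawyer mentioned that a chef inquired whether the broker has delivered the ledger.

8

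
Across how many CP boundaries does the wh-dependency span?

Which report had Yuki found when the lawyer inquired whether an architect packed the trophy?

"which report" originates inside the matrix clause — no clause boundary is crossed.

0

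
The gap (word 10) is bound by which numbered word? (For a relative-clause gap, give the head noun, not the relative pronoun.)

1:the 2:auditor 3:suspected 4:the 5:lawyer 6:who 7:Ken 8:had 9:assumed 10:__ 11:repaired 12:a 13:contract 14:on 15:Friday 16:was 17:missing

5

The gap at 10 is the subject of "repaired", inside a relative clause.
The relative pronoun is "who" (word 6); it is bound by the head noun immediately before it.
Its filler is the head noun "lawyer", at word 5.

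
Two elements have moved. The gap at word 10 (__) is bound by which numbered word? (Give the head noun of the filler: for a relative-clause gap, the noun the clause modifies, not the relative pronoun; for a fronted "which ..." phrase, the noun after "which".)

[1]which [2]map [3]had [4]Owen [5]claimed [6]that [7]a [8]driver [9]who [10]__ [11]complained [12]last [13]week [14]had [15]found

The marked gap is inside the relative clause, the subject of "complained".
Its filler is the head noun "driver" (via "who"), at word 8.
(The other dependency links word 2 to a gap after word 15.)

8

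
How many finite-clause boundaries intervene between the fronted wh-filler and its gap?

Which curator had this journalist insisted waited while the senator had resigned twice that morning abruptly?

1

"which curator" is extracted from the subject of "waited".
Boundaries crossed, outermost first: [Ø] — 1 in total.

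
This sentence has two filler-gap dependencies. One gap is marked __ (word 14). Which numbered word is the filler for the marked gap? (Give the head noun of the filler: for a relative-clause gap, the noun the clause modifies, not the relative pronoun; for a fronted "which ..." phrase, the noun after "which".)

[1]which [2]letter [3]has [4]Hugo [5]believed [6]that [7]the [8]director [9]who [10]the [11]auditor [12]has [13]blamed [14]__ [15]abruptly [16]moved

The marked gap is inside the relative clause, the direct object of "blamed".
Its filler is the head noun "director" (via "who"), at word 8.
(The other dependency links word 2 to a gap after word 16.)

8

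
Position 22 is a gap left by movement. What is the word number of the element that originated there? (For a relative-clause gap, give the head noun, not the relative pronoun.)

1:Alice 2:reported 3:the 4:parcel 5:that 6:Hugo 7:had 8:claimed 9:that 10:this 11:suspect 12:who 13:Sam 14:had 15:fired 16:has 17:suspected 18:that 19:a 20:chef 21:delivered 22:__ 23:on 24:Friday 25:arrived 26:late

4

The gap at 22 is the object of "delivered", inside a relative clause.
The relative pronoun is "that" (word 5); it is bound by the head noun immediately before it.
Its filler is the head noun "parcel", at word 4.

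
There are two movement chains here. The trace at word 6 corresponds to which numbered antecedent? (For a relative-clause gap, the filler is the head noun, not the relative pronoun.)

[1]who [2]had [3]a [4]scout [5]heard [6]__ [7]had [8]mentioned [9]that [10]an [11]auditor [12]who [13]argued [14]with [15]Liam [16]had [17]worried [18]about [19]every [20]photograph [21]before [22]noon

The marked gap is the subject of "mentioned".
Its filler is the fronted wh-phrase "who", at word 1.
(The other dependency links word 11 to a gap after word 12.)

1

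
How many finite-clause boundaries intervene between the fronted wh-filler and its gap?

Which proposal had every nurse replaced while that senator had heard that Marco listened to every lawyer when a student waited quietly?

0

"which proposal" originates inside the matrix clause — no clause boundary is crossed.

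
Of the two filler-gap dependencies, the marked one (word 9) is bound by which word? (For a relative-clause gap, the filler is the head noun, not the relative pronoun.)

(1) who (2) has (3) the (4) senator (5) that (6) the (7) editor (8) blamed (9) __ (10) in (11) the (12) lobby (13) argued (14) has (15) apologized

4

The marked gap is inside the relative clause, the direct object of "blamed".
Its filler is the head noun "senator" (via "that"), at word 4.
(The other dependency links word 1 to a gap after word 13.)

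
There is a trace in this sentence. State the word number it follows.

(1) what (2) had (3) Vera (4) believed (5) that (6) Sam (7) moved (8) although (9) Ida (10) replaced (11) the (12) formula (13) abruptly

The displaced element is "what" (word 1).
It is linked across 1 clause boundary (that).
It functions as the direct object of "moved", so the gap sits immediately after word 7 ("moved").
Base order: Vera had believed that Sam moved what although Ida replaced the formula abruptly.

7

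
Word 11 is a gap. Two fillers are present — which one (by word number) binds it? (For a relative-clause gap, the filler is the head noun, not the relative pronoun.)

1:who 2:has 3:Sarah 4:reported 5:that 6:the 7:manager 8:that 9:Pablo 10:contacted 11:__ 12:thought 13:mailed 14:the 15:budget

The marked gap is inside the relative clause, the direct object of "contacted".
Its filler is the head noun "manager" (via "that"), at word 7.
(The other dependency links word 1 to a gap after word 12.)

7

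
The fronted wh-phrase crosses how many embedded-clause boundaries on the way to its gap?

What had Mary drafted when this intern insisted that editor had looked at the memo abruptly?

0

"what" originates inside the matrix clause — no clause boundary is crossed.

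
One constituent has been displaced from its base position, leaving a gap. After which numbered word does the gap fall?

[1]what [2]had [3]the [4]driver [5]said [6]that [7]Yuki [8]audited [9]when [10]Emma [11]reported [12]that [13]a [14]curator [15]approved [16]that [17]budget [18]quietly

8

The displaced element is "what" (word 1).
It is linked across 1 clause boundary (that).
It functions as the direct object of "audited", so the gap sits immediately after word 8 ("audited").
Base order: The driver had said that Yuki audited what when Emma reported that a curator approved that budget quietly.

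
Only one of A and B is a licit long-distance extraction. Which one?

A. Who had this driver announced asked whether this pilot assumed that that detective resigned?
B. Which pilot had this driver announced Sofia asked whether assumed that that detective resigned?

A

In B, the wh-phrase is extracted from inside a wh-island (introduced by "whether"), which blocks movement.
In A, the extraction path crosses only that-complement boundaries, which are transparent.
So A is grammatical.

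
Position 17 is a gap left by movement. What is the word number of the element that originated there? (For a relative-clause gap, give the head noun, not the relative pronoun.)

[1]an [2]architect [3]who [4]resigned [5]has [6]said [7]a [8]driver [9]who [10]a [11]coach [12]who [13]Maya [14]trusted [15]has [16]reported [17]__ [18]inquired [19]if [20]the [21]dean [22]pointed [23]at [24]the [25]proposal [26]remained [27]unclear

The gap at 17 is the subject of "inquired", inside a relative clause.
The relative pronoun is "who" (word 9); it is bound by the head noun immediately before it.
Its filler is the head noun "driver", at word 8.

8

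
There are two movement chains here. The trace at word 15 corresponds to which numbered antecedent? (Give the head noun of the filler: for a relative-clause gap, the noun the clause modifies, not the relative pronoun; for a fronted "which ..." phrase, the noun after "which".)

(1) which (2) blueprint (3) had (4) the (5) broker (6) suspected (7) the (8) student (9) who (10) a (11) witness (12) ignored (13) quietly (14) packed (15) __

The marked gap is the direct object of "packed".
Its filler is the fronted wh-phrase "which blueprint", at word 2.
(The other dependency links word 8 to a gap after word 12.)

2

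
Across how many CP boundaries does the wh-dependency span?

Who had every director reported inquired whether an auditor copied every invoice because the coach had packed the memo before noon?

1

"who" is extracted from the subject of "inquired".
Boundaries crossed, outermost first: [Ø] — 1 in total.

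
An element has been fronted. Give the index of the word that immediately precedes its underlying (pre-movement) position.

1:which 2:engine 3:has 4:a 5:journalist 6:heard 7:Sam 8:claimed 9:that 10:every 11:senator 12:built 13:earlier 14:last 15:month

12

The displaced element is "which engine" (word 2).
It is linked across 2 clause boundaries (Ø → that).
It functions as the direct object of "built", so the gap sits immediately after word 12 ("built").
Base order: A journalist has heard Sam claimed that every senator built which engine earlier last month.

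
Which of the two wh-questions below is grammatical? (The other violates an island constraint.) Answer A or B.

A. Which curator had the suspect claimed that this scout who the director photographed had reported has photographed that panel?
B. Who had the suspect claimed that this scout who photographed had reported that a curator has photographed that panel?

In B, the wh-phrase is extracted from inside a complex-NP island (relative clause) (introduced by "who"), which blocks movement.
In A, the extraction path crosses only that-complement boundaries, which are transparent.
So A is grammatical.

A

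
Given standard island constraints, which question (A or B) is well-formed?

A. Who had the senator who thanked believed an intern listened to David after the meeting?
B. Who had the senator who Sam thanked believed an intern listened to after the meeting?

In A, the wh-phrase is extracted from inside a complex-NP island (relative clause) (introduced by "who"), which blocks movement.
In B, the extraction path crosses only that-complement boundaries, which are transparent.
So B is grammatical.

B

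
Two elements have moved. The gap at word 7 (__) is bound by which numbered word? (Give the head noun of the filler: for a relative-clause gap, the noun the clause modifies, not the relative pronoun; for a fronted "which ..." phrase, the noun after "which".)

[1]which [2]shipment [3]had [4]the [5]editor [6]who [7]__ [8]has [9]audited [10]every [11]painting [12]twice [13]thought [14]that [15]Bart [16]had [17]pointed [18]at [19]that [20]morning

5

The marked gap is inside the relative clause, the subject of "audited".
Its filler is the head noun "editor" (via "who"), at word 5.
(The other dependency links word 2 to a gap after word 18.)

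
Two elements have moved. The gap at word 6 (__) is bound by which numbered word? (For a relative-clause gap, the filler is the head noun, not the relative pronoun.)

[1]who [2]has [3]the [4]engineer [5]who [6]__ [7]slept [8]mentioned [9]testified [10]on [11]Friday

The marked gap is inside the relative clause, the subject of "slept".
Its filler is the head noun "engineer" (via "who"), at word 4.
(The other dependency links word 1 to a gap after word 8.)

4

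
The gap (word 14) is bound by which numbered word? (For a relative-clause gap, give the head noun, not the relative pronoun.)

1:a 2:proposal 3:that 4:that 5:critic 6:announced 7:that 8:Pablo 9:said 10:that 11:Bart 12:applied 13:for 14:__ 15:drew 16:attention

2

The gap at 14 is the prepositional object of "applied", inside a relative clause.
The relative pronoun is "that" (word 3); it is bound by the head noun immediately before it.
Its filler is the head noun "proposal", at word 2.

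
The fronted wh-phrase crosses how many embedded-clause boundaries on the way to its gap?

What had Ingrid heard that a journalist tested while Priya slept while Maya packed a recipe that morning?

"what" is extracted from the object of "tested".
Boundaries crossed, outermost first: [that] — 1 in total.

1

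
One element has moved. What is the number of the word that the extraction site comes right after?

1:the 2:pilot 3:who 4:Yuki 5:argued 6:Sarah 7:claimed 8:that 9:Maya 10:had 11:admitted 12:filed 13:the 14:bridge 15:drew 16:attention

The displaced element is "the pilot" (word 2).
It is linked across 3 clause boundaries (Ø → that → Ø).
It functions as the subject of "filed", so the gap sits immediately after word 11 ("admitted").
Base order: Yuki argued Sarah claimed that Maya had admitted that the pilot filed the bridge.

11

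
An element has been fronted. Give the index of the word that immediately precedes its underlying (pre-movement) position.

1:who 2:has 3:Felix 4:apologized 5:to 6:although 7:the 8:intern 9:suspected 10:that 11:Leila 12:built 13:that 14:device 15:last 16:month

5

The displaced element is "who" (word 1).
It functions as the object of the preposition "to" of "apologized", so the gap sits immediately after word 5 ("to").
Base order: Felix has apologized to who although the intern suspected that Leila built that device last month.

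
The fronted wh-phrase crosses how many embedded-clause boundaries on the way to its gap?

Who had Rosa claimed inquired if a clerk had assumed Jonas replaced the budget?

1

"who" is extracted from the subject of "inquired".
Boundaries crossed, outermost first: [Ø] — 1 in total.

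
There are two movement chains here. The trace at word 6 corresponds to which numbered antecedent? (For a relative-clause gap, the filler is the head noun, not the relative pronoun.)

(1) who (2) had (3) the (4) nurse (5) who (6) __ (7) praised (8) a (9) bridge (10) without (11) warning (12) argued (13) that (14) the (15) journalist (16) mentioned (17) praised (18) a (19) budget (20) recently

4

The marked gap is inside the relative clause, the subject of "praised".
Its filler is the head noun "nurse" (via "who"), at word 4.
(The other dependency links word 1 to a gap after word 16.)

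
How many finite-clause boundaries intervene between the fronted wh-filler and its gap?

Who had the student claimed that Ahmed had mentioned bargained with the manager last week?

"who" is extracted from the subject of "bargained".
Boundaries crossed, outermost first: [that], [Ø] — 2 in total.

2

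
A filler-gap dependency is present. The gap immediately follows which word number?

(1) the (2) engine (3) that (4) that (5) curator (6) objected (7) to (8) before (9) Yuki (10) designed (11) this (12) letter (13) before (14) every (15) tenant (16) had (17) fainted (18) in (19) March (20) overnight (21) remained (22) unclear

7

The displaced element is "the engine" (word 2).
It functions as the object of the preposition "to" of "objected", so the gap sits immediately after word 7 ("to").
Base order: That curator objected to the engine before Yuki designed this letter before every tenant had fainted in March overnight.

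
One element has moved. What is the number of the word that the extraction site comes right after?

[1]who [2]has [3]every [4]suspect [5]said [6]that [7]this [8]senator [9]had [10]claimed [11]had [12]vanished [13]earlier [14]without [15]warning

The displaced element is "who" (word 1).
It is linked across 2 clause boundaries (that → Ø).
It functions as the subject of "vanished", so the gap sits immediately after word 10 ("claimed").
Base order: Every suspect has said that this senator had claimed that who had vanished earlier without warning.

10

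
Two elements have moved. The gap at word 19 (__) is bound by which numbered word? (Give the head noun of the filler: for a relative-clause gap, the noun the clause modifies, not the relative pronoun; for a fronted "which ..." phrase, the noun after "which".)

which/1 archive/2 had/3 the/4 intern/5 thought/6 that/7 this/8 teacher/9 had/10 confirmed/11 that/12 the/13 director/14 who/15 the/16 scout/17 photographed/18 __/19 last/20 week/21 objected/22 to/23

The marked gap is inside the relative clause, the direct object of "photographed".
Its filler is the head noun "director" (via "who"), at word 14.
(The other dependency links word 2 to a gap after word 23.)

14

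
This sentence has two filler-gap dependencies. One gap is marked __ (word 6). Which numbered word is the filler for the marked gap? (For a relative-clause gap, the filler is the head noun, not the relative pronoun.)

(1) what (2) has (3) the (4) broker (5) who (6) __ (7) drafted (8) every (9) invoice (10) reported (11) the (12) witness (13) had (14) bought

4

The marked gap is inside the relative clause, the subject of "drafted".
Its filler is the head noun "broker" (via "who"), at word 4.
(The other dependency links word 1 to a gap after word 14.)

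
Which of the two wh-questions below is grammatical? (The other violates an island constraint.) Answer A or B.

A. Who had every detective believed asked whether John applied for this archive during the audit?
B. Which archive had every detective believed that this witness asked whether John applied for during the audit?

In B, the wh-phrase is extracted from inside a wh-island (introduced by "whether"), which blocks movement.
In A, the extraction path crosses only that-complement boundaries, which are transparent.
So A is grammatical.

A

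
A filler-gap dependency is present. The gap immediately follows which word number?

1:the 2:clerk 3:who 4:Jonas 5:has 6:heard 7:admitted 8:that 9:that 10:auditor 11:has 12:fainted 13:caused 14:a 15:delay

The displaced element is "the clerk" (word 2).
It is linked across 1 clause boundary (Ø).
It functions as the subject of "admitted", so the gap sits immediately after word 6 ("heard").
Base order: Jonas has heard that the clerk admitted that that auditor has fainted.

6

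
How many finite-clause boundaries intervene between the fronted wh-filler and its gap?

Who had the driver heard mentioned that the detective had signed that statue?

1

"who" is extracted from the subject of "mentioned".
Boundaries crossed, outermost first: [Ø] — 1 in total.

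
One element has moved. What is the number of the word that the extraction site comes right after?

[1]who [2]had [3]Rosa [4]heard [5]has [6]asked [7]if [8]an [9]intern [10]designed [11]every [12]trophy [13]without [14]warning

4

The displaced element is "who" (word 1).
It is linked across 1 clause boundary (Ø).
It functions as the subject of "asked", so the gap sits immediately after word 4 ("heard").
Base order: Rosa had heard that who has asked if an intern designed every trophy without warning.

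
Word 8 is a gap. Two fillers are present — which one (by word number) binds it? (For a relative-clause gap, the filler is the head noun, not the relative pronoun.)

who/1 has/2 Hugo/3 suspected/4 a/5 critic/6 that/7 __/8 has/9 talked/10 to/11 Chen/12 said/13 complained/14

The marked gap is inside the relative clause, the subject of "talked".
Its filler is the head noun "critic" (via "that"), at word 6.
(The other dependency links word 1 to a gap after word 13.)

6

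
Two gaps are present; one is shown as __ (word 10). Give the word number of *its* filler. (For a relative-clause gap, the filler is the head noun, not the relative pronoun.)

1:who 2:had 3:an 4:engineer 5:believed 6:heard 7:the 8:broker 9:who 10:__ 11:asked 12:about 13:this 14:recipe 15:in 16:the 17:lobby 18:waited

8

The marked gap is inside the relative clause, the subject of "asked".
Its filler is the head noun "broker" (via "who"), at word 8.
(The other dependency links word 1 to a gap after word 5.)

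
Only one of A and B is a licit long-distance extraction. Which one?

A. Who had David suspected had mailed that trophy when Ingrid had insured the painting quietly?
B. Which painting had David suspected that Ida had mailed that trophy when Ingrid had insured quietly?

In B, the wh-phrase is extracted from inside an adjunct island (introduced by "when"), which blocks movement.
In A, the extraction path crosses only that-complement boundaries, which are transparent.
So A is grammatical.

A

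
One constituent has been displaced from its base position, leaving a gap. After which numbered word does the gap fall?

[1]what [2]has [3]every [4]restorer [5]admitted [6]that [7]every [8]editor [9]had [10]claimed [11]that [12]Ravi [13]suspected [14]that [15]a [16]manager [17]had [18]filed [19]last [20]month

The displaced element is "what" (word 1).
It is linked across 3 clause boundaries (that → that → that).
It functions as the direct object of "filed", so the gap sits immediately after word 18 ("filed").
Base order: Every restorer has admitted that every editor had claimed that Ravi suspected that a manager had filed what last month.

18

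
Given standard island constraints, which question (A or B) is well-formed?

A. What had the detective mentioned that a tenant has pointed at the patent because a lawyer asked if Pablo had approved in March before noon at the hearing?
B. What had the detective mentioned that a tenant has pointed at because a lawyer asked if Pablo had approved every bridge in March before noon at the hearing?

B

In A, the wh-phrase is extracted from inside an adjunct island (introduced by "because"), which blocks movement.
In B, the extraction path crosses only that-complement boundaries, which are transparent.
So B is grammatical.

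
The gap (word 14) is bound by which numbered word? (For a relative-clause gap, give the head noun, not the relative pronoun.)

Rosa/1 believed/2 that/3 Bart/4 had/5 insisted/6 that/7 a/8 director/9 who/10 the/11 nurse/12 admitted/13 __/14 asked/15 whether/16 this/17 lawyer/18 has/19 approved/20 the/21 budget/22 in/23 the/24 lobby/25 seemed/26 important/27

9

The gap at 14 is the subject of "asked", inside a relative clause.
The relative pronoun is "who" (word 10); it is bound by the head noun immediately before it.
Its filler is the head noun "director", at word 9.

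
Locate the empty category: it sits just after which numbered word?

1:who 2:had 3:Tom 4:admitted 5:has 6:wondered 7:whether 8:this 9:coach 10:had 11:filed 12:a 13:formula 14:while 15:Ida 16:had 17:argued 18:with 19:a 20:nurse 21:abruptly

The displaced element is "who" (word 1).
It is linked across 1 clause boundary (Ø).
It functions as the subject of "wondered", so the gap sits immediately after word 4 ("admitted").
Base order: Tom had admitted that who has wondered whether this coach had filed a formula while Ida had argued with a nurse abruptly.

4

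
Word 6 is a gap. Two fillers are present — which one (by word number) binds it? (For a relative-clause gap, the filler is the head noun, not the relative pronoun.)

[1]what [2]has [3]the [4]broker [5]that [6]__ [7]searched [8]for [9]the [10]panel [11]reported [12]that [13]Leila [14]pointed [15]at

4

The marked gap is inside the relative clause, the subject of "searched".
Its filler is the head noun "broker" (via "that"), at word 4.
(The other dependency links word 1 to a gap after word 15.)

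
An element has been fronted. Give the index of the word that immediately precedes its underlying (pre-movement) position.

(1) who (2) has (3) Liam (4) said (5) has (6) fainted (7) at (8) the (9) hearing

4

The displaced element is "who" (word 1).
It is linked across 1 clause boundary (Ø).
It functions as the subject of "fainted", so the gap sits immediately after word 4 ("said").
Base order: Liam has said who has fainted at the hearing.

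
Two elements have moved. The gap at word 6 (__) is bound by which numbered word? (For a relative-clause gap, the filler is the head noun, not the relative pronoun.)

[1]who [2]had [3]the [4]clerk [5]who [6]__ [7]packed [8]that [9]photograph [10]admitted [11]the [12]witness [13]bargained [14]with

The marked gap is inside the relative clause, the subject of "packed".
Its filler is the head noun "clerk" (via "who"), at word 4.
(The other dependency links word 1 to a gap after word 14.)

4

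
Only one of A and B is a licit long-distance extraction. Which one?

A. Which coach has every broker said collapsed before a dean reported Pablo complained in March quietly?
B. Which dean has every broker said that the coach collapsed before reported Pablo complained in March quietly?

A

In B, the wh-phrase is extracted from inside an adjunct island (introduced by "before"), which blocks movement.
In A, the extraction path crosses only that-complement boundaries, which are transparent.
So A is grammatical.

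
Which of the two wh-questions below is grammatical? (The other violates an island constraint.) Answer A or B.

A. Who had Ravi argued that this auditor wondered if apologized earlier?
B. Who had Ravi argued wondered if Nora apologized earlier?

B

In A, the wh-phrase is extracted from inside a wh-island (introduced by "if"), which blocks movement.
In B, the extraction path crosses only that-complement boundaries, which are transparent.
So B is grammatical.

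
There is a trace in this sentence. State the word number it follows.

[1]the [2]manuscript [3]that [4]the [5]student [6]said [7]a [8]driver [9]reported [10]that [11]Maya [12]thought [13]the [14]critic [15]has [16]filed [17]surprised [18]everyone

16

The displaced element is "the manuscript" (word 2).
It is linked across 3 clause boundaries (Ø → that → Ø).
It functions as the direct object of "filed", so the gap sits immediately after word 16 ("filed").
Base order: The student said a driver reported that Maya thought the critic has filed the manuscript.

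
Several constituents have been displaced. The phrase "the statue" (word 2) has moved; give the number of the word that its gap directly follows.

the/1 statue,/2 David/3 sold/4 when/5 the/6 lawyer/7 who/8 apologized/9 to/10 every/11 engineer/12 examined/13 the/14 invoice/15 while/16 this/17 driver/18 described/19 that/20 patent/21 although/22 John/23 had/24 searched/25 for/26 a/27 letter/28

4

The displaced element is "the statue" (word 2).
It functions as the direct object of "sold", so the gap sits immediately after word 4 ("sold").
Base order: David sold the statue when the lawyer who apologized to every engineer examined the invoice while this driver described that patent although John had searched for a letter.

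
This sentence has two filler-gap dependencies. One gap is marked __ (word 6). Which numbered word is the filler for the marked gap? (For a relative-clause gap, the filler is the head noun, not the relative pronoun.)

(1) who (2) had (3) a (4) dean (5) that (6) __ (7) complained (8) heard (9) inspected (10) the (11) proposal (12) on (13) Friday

4

The marked gap is inside the relative clause, the subject of "complained".
Its filler is the head noun "dean" (via "that"), at word 4.
(The other dependency links word 1 to a gap after word 8.)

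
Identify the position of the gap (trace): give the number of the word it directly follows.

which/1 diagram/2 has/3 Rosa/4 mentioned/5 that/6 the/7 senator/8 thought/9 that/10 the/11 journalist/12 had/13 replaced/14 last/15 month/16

14

The displaced element is "which diagram" (word 2).
It is linked across 2 clause boundaries (that → that).
It functions as the direct object of "replaced", so the gap sits immediately after word 14 ("replaced").
Base order: Rosa has mentioned that the senator thought that the journalist had replaced which diagram last month.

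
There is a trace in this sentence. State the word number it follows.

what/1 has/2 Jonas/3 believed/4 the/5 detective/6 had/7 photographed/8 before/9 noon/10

The displaced element is "what" (word 1).
It is linked across 1 clause boundary (Ø).
It functions as the direct object of "photographed", so the gap sits immediately after word 8 ("photographed").
Base order: Jonas has believed the detective had photographed what before noon.

8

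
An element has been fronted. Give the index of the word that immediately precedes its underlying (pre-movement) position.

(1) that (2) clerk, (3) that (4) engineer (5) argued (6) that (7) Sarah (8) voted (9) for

The displaced element is "that clerk" (word 2).
It is linked across 1 clause boundary (that).
It functions as the object of the preposition "for" of "voted", so the gap sits immediately after word 9 ("for").
Base order: That engineer argued that Sarah voted for that clerk.

9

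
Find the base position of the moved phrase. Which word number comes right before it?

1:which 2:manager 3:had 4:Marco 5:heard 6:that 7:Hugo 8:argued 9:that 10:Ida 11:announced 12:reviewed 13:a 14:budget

The displaced element is "which manager" (word 2).
It is linked across 3 clause boundaries (that → that → Ø).
It functions as the subject of "reviewed", so the gap sits immediately after word 11 ("announced").
Base order: Marco had heard that Hugo argued that Ida announced that which manager reviewed a budget.

11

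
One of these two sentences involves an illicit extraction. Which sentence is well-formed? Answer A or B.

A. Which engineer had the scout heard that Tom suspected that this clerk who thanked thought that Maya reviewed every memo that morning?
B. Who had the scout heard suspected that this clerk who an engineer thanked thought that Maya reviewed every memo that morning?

In A, the wh-phrase is extracted from inside a complex-NP island (relative clause) (introduced by "who"), which blocks movement.
In B, the extraction path crosses only that-complement boundaries, which are transparent.
So B is grammatical.

B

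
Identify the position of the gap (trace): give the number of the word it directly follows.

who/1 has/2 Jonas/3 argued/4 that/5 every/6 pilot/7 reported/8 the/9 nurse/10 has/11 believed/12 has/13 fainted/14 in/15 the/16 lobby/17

The displaced element is "who" (word 1).
It is linked across 3 clause boundaries (that → Ø → Ø).
It functions as the subject of "fainted", so the gap sits immediately after word 12 ("believed").
Base order: Jonas has argued that every pilot reported the nurse has believed that who has fainted in the lobby.

12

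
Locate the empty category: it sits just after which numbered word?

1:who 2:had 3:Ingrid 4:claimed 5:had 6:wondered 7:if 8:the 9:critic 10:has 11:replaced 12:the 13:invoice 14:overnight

4

The displaced element is "who" (word 1).
It is linked across 1 clause boundary (Ø).
It functions as the subject of "wondered", so the gap sits immediately after word 4 ("claimed").
Base order: Ingrid had claimed that who had wondered if the critic has replaced the invoice overnight.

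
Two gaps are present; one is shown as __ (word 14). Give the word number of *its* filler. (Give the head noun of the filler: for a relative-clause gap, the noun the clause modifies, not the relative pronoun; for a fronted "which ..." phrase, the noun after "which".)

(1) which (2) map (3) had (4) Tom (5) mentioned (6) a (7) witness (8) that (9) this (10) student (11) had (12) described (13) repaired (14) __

The marked gap is the direct object of "repaired".
Its filler is the fronted wh-phrase "which map", at word 2.
(The other dependency links word 7 to a gap after word 12.)

2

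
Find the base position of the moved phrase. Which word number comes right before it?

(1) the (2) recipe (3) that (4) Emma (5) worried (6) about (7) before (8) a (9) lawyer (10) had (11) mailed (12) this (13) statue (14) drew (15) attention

6

The displaced element is "the recipe" (word 2).
It functions as the object of the preposition "about" of "worried", so the gap sits immediately after word 6 ("about").
Base order: Emma worried about the recipe before a lawyer had mailed this statue.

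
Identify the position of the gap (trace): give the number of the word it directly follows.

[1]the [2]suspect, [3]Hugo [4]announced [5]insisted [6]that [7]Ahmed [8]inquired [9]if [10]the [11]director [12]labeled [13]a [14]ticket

The displaced element is "the suspect" (word 2).
It is linked across 1 clause boundary (Ø).
It functions as the subject of "insisted", so the gap sits immediately after word 4 ("announced").
Base order: Hugo announced that the suspect insisted that Ahmed inquired if the director labeled a ticket.

4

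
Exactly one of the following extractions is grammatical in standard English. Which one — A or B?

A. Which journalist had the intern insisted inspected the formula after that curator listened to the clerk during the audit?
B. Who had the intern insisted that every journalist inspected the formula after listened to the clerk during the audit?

In B, the wh-phrase is extracted from inside an adjunct island (introduced by "after"), which blocks movement.
In A, the extraction path crosses only that-complement boundaries, which are transparent.
So A is grammatical.

A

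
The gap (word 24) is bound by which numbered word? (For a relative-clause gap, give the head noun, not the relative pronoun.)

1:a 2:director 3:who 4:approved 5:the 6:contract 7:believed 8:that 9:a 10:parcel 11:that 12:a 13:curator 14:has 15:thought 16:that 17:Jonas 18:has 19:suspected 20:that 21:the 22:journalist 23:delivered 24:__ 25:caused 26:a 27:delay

10

The gap at 24 is the object of "delivered", inside a relative clause.
The relative pronoun is "that" (word 11); it is bound by the head noun immediately before it.
Its filler is the head noun "parcel", at word 10.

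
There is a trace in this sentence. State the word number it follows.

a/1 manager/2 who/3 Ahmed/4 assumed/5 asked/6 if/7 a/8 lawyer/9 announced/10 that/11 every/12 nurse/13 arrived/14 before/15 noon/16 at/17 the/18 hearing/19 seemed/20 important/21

The displaced element is "a manager" (word 2).
It is linked across 1 clause boundary (Ø).
It functions as the subject of "asked", so the gap sits immediately after word 5 ("assumed").
Base order: Ahmed assumed that a manager asked if a lawyer announced that every nurse arrived before noon at the hearing.

5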